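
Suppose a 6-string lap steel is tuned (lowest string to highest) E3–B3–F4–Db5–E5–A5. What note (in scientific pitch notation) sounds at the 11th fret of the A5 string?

A5 is MIDI 81. Adding 11 gives 92, which is Ab6.

Ab6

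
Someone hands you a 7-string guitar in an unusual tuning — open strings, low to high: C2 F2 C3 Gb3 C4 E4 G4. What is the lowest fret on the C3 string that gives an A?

From C3, count semitones up the chromatic scale until reaching A: C–Db–D–Eb–E–F–Gb–G–Ab–A — 9 steps.

9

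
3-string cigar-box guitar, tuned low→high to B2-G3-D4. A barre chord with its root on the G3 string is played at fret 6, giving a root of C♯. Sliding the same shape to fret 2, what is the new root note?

Moving from fret 6 to fret 2 shifts the root by -4 semitones.
C♯ down 4 semitones is A.

A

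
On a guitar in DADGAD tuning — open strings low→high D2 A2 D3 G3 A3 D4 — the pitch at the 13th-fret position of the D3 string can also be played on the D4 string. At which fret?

Fret 13 on D3 is MIDI 50 + 13 = 63 (D#4). On the D4 string (open MIDI 62), that pitch is 63 − 62 = fret 1.

1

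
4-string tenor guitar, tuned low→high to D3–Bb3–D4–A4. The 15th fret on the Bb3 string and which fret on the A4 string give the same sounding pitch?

Bb3 at fret 15 is Bb3 + 15 semitones = Db5.
The open A4 string is 11 semitones above the open Bb3, so the same pitch on the A4 string lies at fret 15 − 11 = 4.

4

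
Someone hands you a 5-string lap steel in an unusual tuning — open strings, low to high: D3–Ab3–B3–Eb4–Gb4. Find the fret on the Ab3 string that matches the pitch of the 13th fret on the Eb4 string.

20

Eb4 at fret 13 is Eb4 + 13 semitones = E5.
The open Ab3 string is 7 semitones below the open Eb4, so the same pitch on the Ab3 string lies at fret 13 + 7 = 20.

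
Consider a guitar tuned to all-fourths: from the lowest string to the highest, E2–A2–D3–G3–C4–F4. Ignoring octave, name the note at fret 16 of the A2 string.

The open A2 string plus 16 semitones: A–A#–B–C–…–B–C–C#.
(Equivalently spelled Db.)

C#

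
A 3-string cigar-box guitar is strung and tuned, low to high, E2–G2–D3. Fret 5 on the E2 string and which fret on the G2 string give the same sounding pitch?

2

Fret 5 on E2 is MIDI 40 + 5 = 45 (A2). On the G2 string (open MIDI 43), that pitch is 45 − 43 = fret 2.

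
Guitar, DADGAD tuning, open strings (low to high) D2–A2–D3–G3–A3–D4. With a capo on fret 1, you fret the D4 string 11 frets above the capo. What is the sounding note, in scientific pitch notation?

The capo raises the open D4 by 1 semitone to D♯4; fretting 11 more gives D4 + 1 + 11 = D4 + 12 semitones = D5.

D5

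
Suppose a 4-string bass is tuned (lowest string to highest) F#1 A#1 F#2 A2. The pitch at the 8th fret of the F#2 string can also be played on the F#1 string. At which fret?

Fret 8 on F#2 is MIDI 42 + 8 = 50 (D3). On the F#1 string (open MIDI 30), that pitch is 50 − 30 = fret 20.

20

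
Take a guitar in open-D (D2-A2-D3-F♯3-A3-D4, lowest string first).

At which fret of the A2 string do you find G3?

10

G3 is 10 semitones above the open A2 (A–A#–B–C–…–F–F#–G), so it sits at fret 10.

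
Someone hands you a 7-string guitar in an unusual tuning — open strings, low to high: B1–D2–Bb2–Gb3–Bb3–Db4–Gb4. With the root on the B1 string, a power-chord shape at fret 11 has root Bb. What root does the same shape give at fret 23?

Bb

Moving from fret 11 to fret 23 shifts the root by 12 semitones.
Bb up 12 semitones is Bb.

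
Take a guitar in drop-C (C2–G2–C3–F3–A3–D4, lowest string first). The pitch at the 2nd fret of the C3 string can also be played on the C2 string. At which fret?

Fret 2 on C3 is MIDI 48 + 2 = 50 (D3). On the C2 string (open MIDI 36), that pitch is 50 − 36 = fret 14.

14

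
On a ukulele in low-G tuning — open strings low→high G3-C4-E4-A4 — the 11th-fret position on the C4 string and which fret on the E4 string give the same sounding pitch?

C4 at fret 11 is C4 + 11 semitones = B4.
The open E4 string is 4 semitones above the open C4, so the same pitch on the E4 string lies at fret 11 − 4 = 7.

7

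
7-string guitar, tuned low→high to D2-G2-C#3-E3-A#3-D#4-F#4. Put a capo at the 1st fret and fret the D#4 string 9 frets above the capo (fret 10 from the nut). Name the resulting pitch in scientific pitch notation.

C#5

The capo raises the open D#4 by 1 semitone to E4; fretting 9 more gives D#4 + 1 + 9 = D#4 + 10 semitones = C#5.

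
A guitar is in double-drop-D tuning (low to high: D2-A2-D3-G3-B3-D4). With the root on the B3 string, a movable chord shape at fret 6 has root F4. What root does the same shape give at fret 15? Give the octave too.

Moving from fret 6 to fret 15 shifts the root by 9 semitones.
F4 up 9 semitones is D5.

D5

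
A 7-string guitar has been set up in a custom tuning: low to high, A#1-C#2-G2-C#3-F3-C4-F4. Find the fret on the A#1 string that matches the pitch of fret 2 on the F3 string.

21

F3 at fret 2 is F3 + 2 semitones = G3.
The open A#1 string is 19 semitones below the open F3, so the same pitch on the A#1 string lies at fret 2 + 19 = 21.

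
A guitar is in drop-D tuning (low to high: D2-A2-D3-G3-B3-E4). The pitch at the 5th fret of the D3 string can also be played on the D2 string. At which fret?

Fret 5 on D3 is MIDI 50 + 5 = 55 (G3). On the D2 string (open MIDI 38), that pitch is 55 − 38 = fret 17.

17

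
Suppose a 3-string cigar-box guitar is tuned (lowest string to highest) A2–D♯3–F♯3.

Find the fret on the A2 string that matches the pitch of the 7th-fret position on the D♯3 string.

Fret 7 on D♯3 is MIDI 51 + 7 = 58 (A♯3). On the A2 string (open MIDI 45), that pitch is 58 − 45 = fret 13.

13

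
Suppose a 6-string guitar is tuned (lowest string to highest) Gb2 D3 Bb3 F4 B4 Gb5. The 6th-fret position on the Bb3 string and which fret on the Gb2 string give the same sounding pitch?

Bb3 at fret 6 is Bb3 + 6 semitones = E4.
The open Gb2 string is 16 semitones below the open Bb3, so the same pitch on the Gb2 string lies at fret 6 + 16 = 22.

22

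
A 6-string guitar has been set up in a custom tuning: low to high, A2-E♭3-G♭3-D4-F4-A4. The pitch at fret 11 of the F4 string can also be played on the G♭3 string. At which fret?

22

Fret 11 on F4 is MIDI 65 + 11 = 76 (E5). On the G♭3 string (open MIDI 54), that pitch is 76 − 54 = fret 22.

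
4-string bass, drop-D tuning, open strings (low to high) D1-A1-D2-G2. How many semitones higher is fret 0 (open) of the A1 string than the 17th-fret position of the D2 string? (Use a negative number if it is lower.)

-22 semitones

A1 at fret 0 → A1 (MIDI 33); D2 at fret 17 → G3 (MIDI 55).
33 − 55 = -22, so the two pitches are 22 semitones apart.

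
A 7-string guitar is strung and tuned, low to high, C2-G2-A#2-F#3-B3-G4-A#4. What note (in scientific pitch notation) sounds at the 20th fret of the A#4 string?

The open A#4 string plus 20 semitones: A#–B–C–C#–…–E–F–F#.
The walk passes from B into C 2 times, so the octave number goes from 4 to 6.
(Equivalently spelled Gb6.)

F#6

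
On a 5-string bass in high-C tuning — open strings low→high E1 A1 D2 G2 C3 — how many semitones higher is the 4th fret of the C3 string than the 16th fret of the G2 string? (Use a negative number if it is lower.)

-7 semitones

C3 at fret 4 → E3 (MIDI 52); G2 at fret 16 → B3 (MIDI 59).
52 − 59 = -7, so the two pitches are 7 semitones apart.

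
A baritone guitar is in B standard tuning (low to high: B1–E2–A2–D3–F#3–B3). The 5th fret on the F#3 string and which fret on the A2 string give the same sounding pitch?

14

Fret 5 on F#3 is MIDI 54 + 5 = 59 (B3). On the A2 string (open MIDI 45), that pitch is 59 − 45 = fret 14.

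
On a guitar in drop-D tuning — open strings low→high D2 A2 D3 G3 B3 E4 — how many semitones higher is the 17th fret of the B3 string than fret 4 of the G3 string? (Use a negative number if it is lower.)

17 semitones

B3 at fret 17 → E5 (MIDI 76); G3 at fret 4 → B3 (MIDI 59).
76 − 59 = 17, so the two pitches are 17 semitones apart.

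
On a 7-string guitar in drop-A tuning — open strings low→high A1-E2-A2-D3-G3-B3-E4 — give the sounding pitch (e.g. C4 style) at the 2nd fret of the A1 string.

A1 is MIDI 33. Adding 2 gives 35, which is B1.

B1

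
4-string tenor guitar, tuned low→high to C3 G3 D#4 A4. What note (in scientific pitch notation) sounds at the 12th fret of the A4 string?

A5

Each fret is one semitone, so A4 + 12 = A5.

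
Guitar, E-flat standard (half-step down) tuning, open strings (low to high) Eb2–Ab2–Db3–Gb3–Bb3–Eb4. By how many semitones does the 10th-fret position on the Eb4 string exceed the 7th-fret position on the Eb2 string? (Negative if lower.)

27 semitones

Eb4 at fret 10 → Db5 (MIDI 73); Eb2 at fret 7 → Bb2 (MIDI 46).
73 − 46 = 27, so the two pitches are 27 semitones apart.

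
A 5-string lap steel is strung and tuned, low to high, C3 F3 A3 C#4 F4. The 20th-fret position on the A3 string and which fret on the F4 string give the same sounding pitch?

Fret 20 on A3 is MIDI 57 + 20 = 77 (F5). On the F4 string (open MIDI 65), that pitch is 77 − 65 = fret 12.

12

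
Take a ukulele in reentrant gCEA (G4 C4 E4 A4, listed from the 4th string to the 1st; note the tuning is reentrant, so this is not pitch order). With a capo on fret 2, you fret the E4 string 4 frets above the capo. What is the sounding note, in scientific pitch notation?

A#4

The capo raises the open E4 by 2 semitones to F#4; fretting 4 more gives E4 + 2 + 4 = E4 + 6 semitones = A#4.
(Also written Bb.)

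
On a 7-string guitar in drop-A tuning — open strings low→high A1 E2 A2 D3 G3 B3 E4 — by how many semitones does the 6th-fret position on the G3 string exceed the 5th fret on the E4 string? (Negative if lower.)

G3 at fret 6 → C♯4 (MIDI 61); E4 at fret 5 → A4 (MIDI 69).
61 − 69 = -8, so the two pitches are 8 semitones apart.

-8 semitones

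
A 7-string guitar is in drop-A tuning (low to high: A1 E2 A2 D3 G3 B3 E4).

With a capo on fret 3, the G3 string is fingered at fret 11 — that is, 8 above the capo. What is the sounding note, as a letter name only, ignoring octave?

F#

The capo raises the open G3 by 3 semitones to A#3; fretting 8 more gives G3 + 3 + 8 = G3 + 11 semitones, landing on F#.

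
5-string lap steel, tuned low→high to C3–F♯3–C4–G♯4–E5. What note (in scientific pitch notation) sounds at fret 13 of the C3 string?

C♯4

C3 is MIDI 48. Adding 13 gives 61, which is C♯4.
(Equivalently spelled D♭4.)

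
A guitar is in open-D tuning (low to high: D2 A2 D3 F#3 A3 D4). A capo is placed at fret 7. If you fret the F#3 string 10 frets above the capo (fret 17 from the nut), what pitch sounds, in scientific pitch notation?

The capo raises the open F#3 by 7 semitones to C#4; fretting 10 more gives F#3 + 7 + 10 = F#3 + 17 semitones = B4.

B4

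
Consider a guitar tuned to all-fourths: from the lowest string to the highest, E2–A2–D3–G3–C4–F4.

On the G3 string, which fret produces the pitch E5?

E5 is 21 semitones above the open G3 (G–G#–A–A#–…–D–D#–E), so it sits at fret 21.

21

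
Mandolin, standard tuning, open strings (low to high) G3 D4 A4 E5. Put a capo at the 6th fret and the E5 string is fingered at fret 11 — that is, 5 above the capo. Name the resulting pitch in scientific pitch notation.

D♯6

The capo raises the open E5 by 6 semitones to A♯5; fretting 5 more gives E5 + 6 + 5 = E5 + 11 semitones = D♯6.
(Also written E♭.)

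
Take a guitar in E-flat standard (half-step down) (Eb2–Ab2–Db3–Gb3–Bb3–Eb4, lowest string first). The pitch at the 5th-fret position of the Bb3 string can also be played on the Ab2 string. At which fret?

Fret 5 on Bb3 is MIDI 58 + 5 = 63 (Eb4). On the Ab2 string (open MIDI 44), that pitch is 63 − 44 = fret 19.

19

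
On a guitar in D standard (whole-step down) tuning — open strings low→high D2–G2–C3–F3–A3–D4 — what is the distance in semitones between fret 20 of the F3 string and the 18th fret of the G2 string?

F3 at fret 20 → C#5 (MIDI 73); G2 at fret 18 → C#4 (MIDI 61).
73 − 61 = 12, so the two pitches are 12 semitones apart, with C#5 the higher.

12 semitones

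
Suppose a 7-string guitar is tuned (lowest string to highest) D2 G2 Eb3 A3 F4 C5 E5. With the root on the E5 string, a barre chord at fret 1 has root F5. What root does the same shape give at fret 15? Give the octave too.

G6

Moving from fret 1 to fret 15 shifts the root by 14 semitones.
F5 up 14 semitones is G6.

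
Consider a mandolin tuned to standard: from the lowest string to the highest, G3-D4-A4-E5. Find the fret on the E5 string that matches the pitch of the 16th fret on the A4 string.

9

A4 at fret 16 is A4 + 16 semitones = C♯6.
The open E5 string is 7 semitones above the open A4, so the same pitch on the E5 string lies at fret 16 − 7 = 9.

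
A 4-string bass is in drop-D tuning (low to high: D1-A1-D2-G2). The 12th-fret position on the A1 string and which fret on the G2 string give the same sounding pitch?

A1 at fret 12 is A1 + 12 semitones = A2.
The open G2 string is 10 semitones above the open A1, so the same pitch on the G2 string lies at fret 12 − 10 = 2.

2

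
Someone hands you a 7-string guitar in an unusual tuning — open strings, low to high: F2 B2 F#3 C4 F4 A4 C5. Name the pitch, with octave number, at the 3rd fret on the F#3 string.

A3

F#3 is MIDI 54. Adding 3 gives 57, which is A3.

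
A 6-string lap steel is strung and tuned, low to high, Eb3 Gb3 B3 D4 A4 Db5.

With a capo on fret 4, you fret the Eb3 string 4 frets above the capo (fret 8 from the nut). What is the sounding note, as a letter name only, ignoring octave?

B

The capo raises the open Eb3 by 4 semitones to G3; fretting 4 more gives Eb3 + 4 + 4 = Eb3 + 8 semitones, landing on B.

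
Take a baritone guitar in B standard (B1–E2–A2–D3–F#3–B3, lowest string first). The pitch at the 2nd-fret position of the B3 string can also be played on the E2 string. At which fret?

21

B3 at fret 2 is B3 + 2 semitones = C#4.
The open E2 string is 19 semitones below the open B3, so the same pitch on the E2 string lies at fret 2 + 19 = 21.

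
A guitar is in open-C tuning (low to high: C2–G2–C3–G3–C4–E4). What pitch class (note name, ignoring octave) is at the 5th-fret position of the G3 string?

C

The open G3 string plus 5 semitones: G–G#–A–A#–B–C.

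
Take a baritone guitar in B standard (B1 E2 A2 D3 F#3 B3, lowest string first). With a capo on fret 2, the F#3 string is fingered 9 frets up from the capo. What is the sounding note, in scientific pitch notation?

The capo raises the open F#3 by 2 semitones to G#3; fretting 9 more gives F#3 + 2 + 9 = F#3 + 11 semitones = F4.

F4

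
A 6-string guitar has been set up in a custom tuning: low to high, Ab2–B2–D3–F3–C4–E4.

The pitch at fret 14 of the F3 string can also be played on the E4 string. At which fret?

3

F3 at fret 14 is F3 + 14 semitones = G4.
The open E4 string is 11 semitones above the open F3, so the same pitch on the E4 string lies at fret 14 − 11 = 3.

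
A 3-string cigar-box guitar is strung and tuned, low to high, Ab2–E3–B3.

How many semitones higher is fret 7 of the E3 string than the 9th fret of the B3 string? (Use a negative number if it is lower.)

-9 semitones

E3 at fret 7 → B3 (MIDI 59); B3 at fret 9 → Ab4 (MIDI 68).
59 − 68 = -9, so the two pitches are 9 semitones apart.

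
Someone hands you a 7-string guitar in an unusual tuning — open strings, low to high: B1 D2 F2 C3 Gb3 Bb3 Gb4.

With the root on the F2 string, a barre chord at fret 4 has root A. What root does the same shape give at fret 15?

Moving from fret 4 to fret 15 shifts the root by 11 semitones.
A up 11 semitones is Ab.

Ab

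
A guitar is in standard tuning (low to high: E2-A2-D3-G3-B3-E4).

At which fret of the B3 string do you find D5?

D5 is 15 semitones above the open B3 (B–C–C#–D–…–C–C#–D), so it sits at fret 15.

15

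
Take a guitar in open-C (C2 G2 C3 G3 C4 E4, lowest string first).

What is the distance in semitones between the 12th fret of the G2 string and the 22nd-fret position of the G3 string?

G2 at fret 12 → G3 (MIDI 55); G3 at fret 22 → F5 (MIDI 77).
55 − 77 = -22, so the two pitches are 22 semitones apart, with F5 the higher.

22 semitones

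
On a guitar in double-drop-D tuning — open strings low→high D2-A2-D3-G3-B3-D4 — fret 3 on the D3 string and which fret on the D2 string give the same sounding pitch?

Fret 3 on D3 is MIDI 50 + 3 = 53 (F3). On the D2 string (open MIDI 38), that pitch is 53 − 38 = fret 15.

15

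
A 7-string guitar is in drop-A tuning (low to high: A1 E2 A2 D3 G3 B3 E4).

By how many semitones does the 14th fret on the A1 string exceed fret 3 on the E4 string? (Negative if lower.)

-20 semitones

A1 at fret 14 → B2 (MIDI 47); E4 at fret 3 → G4 (MIDI 67).
47 − 67 = -20, so the two pitches are 20 semitones apart.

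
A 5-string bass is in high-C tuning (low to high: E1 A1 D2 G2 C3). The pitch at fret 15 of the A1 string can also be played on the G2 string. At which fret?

Fret 15 on A1 is MIDI 33 + 15 = 48 (C3). On the G2 string (open MIDI 43), that pitch is 48 − 43 = fret 5.

5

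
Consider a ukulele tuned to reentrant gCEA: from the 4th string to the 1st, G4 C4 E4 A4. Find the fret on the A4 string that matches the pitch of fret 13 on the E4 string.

8

Fret 13 on E4 is MIDI 64 + 13 = 77 (F5). On the A4 string (open MIDI 69), that pitch is 77 − 69 = fret 8.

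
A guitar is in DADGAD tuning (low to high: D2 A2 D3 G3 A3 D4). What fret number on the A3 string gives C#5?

16

C#5 is 16 semitones above the open A3 (A–A#–B–C–…–B–C–C#), so it sits at fret 16.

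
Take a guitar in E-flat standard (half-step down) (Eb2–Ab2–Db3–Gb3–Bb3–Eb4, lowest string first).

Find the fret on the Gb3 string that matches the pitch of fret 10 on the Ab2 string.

0

Ab2 at fret 10 is Ab2 + 10 semitones = Gb3.
The open Gb3 string is 10 semitones above the open Ab2, so the same pitch on the Gb3 string lies at fret 10 − 10 = 0.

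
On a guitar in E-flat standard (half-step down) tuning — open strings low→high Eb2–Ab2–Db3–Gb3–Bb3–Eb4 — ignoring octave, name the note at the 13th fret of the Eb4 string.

E

Each fret is one semitone, so Eb4 + 13 = E.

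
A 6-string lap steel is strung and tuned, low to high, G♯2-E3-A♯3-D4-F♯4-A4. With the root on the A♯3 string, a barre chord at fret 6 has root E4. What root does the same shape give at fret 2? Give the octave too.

C4

Moving from fret 6 to fret 2 shifts the root by -4 semitones.
E4 down 4 semitones is C4.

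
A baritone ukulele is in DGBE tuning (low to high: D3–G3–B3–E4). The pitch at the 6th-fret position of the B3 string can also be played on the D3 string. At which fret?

15

Fret 6 on B3 is MIDI 59 + 6 = 65 (F4). On the D3 string (open MIDI 50), that pitch is 65 − 50 = fret 15.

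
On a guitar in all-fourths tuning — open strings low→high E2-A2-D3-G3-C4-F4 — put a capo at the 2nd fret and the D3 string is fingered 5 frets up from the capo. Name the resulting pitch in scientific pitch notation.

The capo raises the open D3 by 2 semitones to E3; fretting 5 more gives D3 + 2 + 5 = D3 + 7 semitones = A3.

A3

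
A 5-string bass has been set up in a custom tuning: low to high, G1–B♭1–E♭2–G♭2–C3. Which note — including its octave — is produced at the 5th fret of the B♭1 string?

The open B♭1 string plus 5 semitones: Bb–B–C–Db–D–Eb.
The walk passes from B into C once, so the octave number goes from 1 to 2.

E♭2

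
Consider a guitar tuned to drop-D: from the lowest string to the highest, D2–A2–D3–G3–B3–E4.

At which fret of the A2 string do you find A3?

12

A3 is 12 semitones above the open A2 (A–A#–B–C–…–G–G#–A), so it sits at fret 12.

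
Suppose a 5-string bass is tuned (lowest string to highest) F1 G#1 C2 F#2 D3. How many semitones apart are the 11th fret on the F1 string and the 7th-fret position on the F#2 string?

9 semitones

F1 at fret 11 → E2 (MIDI 40); F#2 at fret 7 → C#3 (MIDI 49).
40 − 49 = -9, so the two pitches are 9 semitones apart, with C#3 the higher.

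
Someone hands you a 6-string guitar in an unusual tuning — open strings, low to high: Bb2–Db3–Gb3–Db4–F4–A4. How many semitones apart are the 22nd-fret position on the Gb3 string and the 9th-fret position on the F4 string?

Gb3 at fret 22 → E5 (MIDI 76); F4 at fret 9 → D5 (MIDI 74).
76 − 74 = 2, so the two pitches are 2 semitones apart, with E5 the higher.

2 semitones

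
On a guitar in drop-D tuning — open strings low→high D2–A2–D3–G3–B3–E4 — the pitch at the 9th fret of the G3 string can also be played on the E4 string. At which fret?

Fret 9 on G3 is MIDI 55 + 9 = 64 (E4). On the E4 string (open MIDI 64), that pitch is 64 − 64 = fret 0.

0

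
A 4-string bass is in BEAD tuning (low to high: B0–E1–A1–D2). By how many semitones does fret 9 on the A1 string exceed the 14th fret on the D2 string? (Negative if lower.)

-10 semitones

A1 at fret 9 → F#2 (MIDI 42); D2 at fret 14 → E3 (MIDI 52).
42 − 52 = -10, so the two pitches are 10 semitones apart.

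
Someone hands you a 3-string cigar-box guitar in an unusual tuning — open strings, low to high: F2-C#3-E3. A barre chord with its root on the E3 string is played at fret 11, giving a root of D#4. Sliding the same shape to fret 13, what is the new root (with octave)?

F4

Moving from fret 11 to fret 13 shifts the root by 2 semitones.
D#4 up 2 semitones is F4.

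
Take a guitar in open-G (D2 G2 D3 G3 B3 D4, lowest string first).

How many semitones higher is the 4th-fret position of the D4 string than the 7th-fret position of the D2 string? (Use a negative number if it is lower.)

21 semitones

D4 at fret 4 → F#4 (MIDI 66); D2 at fret 7 → A2 (MIDI 45).
66 − 45 = 21, so the two pitches are 21 semitones apart.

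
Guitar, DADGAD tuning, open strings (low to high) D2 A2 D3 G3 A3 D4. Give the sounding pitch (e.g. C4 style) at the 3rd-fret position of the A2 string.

C3

The open A2 string plus 3 semitones: A–A#–B–C.
The walk passes from B into C once, so the octave number goes from 2 to 3.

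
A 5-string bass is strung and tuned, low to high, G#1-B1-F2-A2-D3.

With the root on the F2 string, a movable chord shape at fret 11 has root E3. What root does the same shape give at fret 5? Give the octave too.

Moving from fret 11 to fret 5 shifts the root by -6 semitones.
E3 down 6 semitones is A#2.

A#2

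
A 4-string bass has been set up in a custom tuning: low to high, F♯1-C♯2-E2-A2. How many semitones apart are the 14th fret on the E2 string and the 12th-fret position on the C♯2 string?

E2 at fret 14 → F♯3 (MIDI 54); C♯2 at fret 12 → C♯3 (MIDI 49).
54 − 49 = 5, so the two pitches are 5 semitones apart, with F♯3 the higher.

5 semitones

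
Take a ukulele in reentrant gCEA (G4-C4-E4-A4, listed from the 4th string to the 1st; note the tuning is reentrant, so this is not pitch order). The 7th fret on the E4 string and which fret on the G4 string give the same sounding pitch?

4

E4 at fret 7 is E4 + 7 semitones = B4.
The open G4 string is 3 semitones above the open E4, so the same pitch on the G4 string lies at fret 7 − 3 = 4.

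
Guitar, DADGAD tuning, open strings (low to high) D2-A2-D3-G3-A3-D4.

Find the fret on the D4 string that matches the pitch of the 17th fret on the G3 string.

10

Fret 17 on G3 is MIDI 55 + 17 = 72 (C5). On the D4 string (open MIDI 62), that pitch is 72 − 62 = fret 10.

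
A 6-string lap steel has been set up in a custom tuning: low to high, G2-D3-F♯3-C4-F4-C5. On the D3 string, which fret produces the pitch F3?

3

F3 is 3 semitones above the open D3 (D–D#–E–F), so it sits at fret 3.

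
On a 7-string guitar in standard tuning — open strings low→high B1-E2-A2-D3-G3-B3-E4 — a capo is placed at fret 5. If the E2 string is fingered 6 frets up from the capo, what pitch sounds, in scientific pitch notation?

D♯3

The capo raises the open E2 by 5 semitones to A2; fretting 6 more gives E2 + 5 + 6 = E2 + 11 semitones = D♯3.
(Also written E♭.)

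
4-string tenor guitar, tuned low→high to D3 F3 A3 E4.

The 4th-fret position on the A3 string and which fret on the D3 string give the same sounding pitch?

11

A3 at fret 4 is A3 + 4 semitones = C#4.
The open D3 string is 7 semitones below the open A3, so the same pitch on the D3 string lies at fret 4 + 7 = 11.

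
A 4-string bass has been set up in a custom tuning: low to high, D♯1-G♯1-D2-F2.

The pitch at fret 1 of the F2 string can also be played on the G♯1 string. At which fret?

Fret 1 on F2 is MIDI 41 + 1 = 42 (F♯2). On the G♯1 string (open MIDI 32), that pitch is 42 − 32 = fret 10.

10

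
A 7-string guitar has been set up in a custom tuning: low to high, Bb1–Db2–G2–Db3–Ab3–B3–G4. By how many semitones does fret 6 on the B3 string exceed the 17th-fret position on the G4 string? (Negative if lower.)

-19 semitones

B3 at fret 6 → F4 (MIDI 65); G4 at fret 17 → C6 (MIDI 84).
65 − 84 = -19, so the two pitches are 19 semitones apart.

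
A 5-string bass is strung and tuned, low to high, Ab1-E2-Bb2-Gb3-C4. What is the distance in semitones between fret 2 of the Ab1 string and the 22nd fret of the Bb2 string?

34 semitones

Ab1 at fret 2 → Bb1 (MIDI 34); Bb2 at fret 22 → Ab4 (MIDI 68).
34 − 68 = -34, so the two pitches are 34 semitones apart, with Ab4 the higher.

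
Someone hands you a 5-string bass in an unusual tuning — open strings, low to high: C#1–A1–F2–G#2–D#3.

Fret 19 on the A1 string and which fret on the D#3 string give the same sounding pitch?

Fret 19 on A1 is MIDI 33 + 19 = 52 (E3). On the D#3 string (open MIDI 51), that pitch is 52 − 51 = fret 1.

1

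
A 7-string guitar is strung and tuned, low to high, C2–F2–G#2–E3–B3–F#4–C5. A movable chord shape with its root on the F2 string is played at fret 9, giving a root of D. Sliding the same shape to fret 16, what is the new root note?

Moving from fret 9 to fret 16 shifts the root by 7 semitones.
D up 7 semitones is A.

A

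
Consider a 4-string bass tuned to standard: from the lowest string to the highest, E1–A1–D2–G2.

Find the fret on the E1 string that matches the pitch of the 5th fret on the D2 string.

15

Fret 5 on D2 is MIDI 38 + 5 = 43 (G2). On the E1 string (open MIDI 28), that pitch is 43 − 28 = fret 15.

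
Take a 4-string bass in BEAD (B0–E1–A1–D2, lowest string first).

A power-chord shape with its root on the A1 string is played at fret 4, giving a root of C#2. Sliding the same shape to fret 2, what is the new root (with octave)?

B1

Moving from fret 4 to fret 2 shifts the root by -2 semitones.
C#2 down 2 semitones is B1.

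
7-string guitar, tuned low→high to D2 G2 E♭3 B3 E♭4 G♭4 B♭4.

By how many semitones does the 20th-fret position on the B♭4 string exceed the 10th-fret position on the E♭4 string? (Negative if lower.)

B♭4 at fret 20 → G♭6 (MIDI 90); E♭4 at fret 10 → D♭5 (MIDI 73).
90 − 73 = 17, so the two pitches are 17 semitones apart.

17 semitones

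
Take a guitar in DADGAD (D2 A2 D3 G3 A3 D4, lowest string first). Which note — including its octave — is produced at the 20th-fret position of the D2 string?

A#3

The open D2 string plus 20 semitones: D–D#–E–F–…–G#–A–A#.
The walk passes from B into C once, so the octave number goes from 2 to 3.
(Equivalently spelled Bb3.)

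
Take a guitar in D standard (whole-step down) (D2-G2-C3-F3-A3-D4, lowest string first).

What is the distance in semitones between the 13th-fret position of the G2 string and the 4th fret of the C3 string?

4 semitones

G2 at fret 13 → G♯3 (MIDI 56); C3 at fret 4 → E3 (MIDI 52).
56 − 52 = 4, so the two pitches are 4 semitones apart, with G♯3 the higher.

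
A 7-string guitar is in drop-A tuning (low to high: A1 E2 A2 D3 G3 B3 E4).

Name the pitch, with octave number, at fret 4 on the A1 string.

Each fret is one semitone, so A1 + 4 = C#2.
(Equivalently spelled Db2.)

C#2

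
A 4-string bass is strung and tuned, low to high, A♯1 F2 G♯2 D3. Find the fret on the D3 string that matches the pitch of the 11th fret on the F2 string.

2

Fret 11 on F2 is MIDI 41 + 11 = 52 (E3). On the D3 string (open MIDI 50), that pitch is 52 − 50 = fret 2.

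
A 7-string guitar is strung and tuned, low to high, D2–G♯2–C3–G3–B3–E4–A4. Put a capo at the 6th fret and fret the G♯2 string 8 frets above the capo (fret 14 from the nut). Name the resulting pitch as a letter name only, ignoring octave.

A♯

The capo raises the open G♯2 by 6 semitones to D3; fretting 8 more gives G♯2 + 6 + 8 = G♯2 + 14 semitones, landing on A♯.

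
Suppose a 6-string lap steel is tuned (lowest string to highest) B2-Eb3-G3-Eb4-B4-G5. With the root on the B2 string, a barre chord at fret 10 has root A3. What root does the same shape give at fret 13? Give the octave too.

C4

Moving from fret 10 to fret 13 shifts the root by 3 semitones.
A3 up 3 semitones is C4.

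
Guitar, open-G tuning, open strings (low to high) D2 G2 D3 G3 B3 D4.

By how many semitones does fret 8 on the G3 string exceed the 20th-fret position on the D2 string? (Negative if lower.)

5 semitones

G3 at fret 8 → D#4 (MIDI 63); D2 at fret 20 → A#3 (MIDI 58).
63 − 58 = 5, so the two pitches are 5 semitones apart.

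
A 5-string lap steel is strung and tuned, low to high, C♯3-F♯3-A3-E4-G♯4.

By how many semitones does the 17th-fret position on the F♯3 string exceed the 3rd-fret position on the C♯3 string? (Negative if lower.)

19 semitones

F♯3 at fret 17 → B4 (MIDI 71); C♯3 at fret 3 → E3 (MIDI 52).
71 − 52 = 19, so the two pitches are 19 semitones apart.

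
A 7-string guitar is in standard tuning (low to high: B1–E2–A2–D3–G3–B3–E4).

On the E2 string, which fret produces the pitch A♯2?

6

A♯2 is 6 semitones above the open E2 (E–F–F#–G–G#–A–A#), so it sits at fret 6.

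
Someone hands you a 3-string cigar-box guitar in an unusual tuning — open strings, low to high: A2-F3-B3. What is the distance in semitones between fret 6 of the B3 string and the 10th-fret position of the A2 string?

B3 at fret 6 → F4 (MIDI 65); A2 at fret 10 → G3 (MIDI 55).
65 − 55 = 10, so the two pitches are 10 semitones apart, with F4 the higher.

10 semitones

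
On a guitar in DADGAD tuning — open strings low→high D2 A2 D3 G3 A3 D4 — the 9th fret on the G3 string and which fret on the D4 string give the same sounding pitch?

G3 at fret 9 is G3 + 9 semitones = E4.
The open D4 string is 7 semitones above the open G3, so the same pitch on the D4 string lies at fret 9 − 7 = 2.

2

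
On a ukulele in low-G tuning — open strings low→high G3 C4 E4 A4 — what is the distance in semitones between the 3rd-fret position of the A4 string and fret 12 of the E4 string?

4 semitones

A4 at fret 3 → C5 (MIDI 72); E4 at fret 12 → E5 (MIDI 76).
72 − 76 = -4, so the two pitches are 4 semitones apart, with E5 the higher.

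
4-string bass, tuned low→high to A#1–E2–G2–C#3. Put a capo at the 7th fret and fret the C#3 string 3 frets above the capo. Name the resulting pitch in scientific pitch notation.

The capo raises the open C#3 by 7 semitones to G#3; fretting 3 more gives C#3 + 7 + 3 = C#3 + 10 semitones = B3.

B3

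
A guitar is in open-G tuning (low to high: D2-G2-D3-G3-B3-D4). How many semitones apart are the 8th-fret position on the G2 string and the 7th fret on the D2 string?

G2 at fret 8 → D#3 (MIDI 51); D2 at fret 7 → A2 (MIDI 45).
51 − 45 = 6, so the two pitches are 6 semitones apart, with D#3 the higher.

6 semitones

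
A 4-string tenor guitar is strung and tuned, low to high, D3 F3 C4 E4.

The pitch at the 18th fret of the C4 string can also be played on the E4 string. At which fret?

14

C4 at fret 18 is C4 + 18 semitones = F#5.
The open E4 string is 4 semitones above the open C4, so the same pitch on the E4 string lies at fret 18 − 4 = 14.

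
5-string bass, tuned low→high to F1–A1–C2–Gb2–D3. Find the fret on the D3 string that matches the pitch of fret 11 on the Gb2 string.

Gb2 at fret 11 is Gb2 + 11 semitones = F3.
The open D3 string is 8 semitones above the open Gb2, so the same pitch on the D3 string lies at fret 11 − 8 = 3.

3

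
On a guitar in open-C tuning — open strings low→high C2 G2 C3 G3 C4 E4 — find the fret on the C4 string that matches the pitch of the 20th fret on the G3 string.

G3 at fret 20 is G3 + 20 semitones = D#5.
The open C4 string is 5 semitones above the open G3, so the same pitch on the C4 string lies at fret 20 − 5 = 15.

15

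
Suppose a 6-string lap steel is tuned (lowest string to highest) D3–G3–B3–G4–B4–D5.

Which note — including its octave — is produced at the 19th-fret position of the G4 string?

Each fret is one semitone, so G4 + 19 = D6.

D6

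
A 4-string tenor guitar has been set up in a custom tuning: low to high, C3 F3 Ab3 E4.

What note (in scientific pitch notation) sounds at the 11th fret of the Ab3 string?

Ab3 is MIDI 56. Adding 11 gives 67, which is G4.

G4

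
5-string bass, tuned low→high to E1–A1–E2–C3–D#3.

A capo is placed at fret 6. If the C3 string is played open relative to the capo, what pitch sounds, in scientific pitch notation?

F#3

The capo raises the open C3 by 6 semitones to F#3; fretting 0 more gives C3 + 6 + 0 = C3 + 6 semitones = F#3.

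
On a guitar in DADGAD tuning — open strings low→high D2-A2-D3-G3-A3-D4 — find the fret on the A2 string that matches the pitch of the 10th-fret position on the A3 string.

22

Fret 10 on A3 is MIDI 57 + 10 = 67 (G4). On the A2 string (open MIDI 45), that pitch is 67 − 45 = fret 22.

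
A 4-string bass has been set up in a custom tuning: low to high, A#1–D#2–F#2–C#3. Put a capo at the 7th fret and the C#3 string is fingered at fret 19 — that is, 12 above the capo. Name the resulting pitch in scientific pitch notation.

The capo raises the open C#3 by 7 semitones to G#3; fretting 12 more gives C#3 + 7 + 12 = C#3 + 19 semitones = G#4.

G#4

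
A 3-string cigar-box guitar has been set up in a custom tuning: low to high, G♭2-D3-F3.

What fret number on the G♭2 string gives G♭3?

12

G♭3 is 12 semitones above the open G♭2 (Gb–G–Ab–A–…–E–F–Gb), so it sits at fret 12.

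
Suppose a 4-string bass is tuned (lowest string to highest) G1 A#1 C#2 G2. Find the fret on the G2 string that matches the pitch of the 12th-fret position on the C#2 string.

6

Fret 12 on C#2 is MIDI 37 + 12 = 49 (C#3). On the G2 string (open MIDI 43), that pitch is 49 − 43 = fret 6.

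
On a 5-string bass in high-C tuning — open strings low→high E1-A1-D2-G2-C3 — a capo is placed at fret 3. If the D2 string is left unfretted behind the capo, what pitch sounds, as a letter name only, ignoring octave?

The capo raises the open D2 by 3 semitones to F2; fretting 0 more gives D2 + 3 + 0 = D2 + 3 semitones, landing on F.

F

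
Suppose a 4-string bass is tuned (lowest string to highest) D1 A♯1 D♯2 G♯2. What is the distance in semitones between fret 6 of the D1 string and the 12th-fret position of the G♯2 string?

24 semitones

D1 at fret 6 → G♯1 (MIDI 32); G♯2 at fret 12 → G♯3 (MIDI 56).
32 − 56 = -24, so the two pitches are 24 semitones apart, with G♯3 the higher.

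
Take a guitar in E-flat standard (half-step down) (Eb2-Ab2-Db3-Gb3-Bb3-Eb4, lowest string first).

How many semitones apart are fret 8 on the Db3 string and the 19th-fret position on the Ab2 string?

6 semitones

Db3 at fret 8 → A3 (MIDI 57); Ab2 at fret 19 → Eb4 (MIDI 63).
57 − 63 = -6, so the two pitches are 6 semitones apart, with Eb4 the higher.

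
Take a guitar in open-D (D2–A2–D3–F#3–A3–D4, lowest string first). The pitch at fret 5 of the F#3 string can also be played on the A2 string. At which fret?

F#3 at fret 5 is F#3 + 5 semitones = B3.
The open A2 string is 9 semitones below the open F#3, so the same pitch on the A2 string lies at fret 5 + 9 = 14.

14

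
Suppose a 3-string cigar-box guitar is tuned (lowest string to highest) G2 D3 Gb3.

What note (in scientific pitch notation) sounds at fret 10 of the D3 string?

Each fret is one semitone, so D3 + 10 = C4.

C4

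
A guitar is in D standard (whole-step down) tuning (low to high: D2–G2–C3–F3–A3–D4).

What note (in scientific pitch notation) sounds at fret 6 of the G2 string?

C♯3

Each fret is one semitone, so G2 + 6 = C♯3.
(Equivalently spelled D♭3.)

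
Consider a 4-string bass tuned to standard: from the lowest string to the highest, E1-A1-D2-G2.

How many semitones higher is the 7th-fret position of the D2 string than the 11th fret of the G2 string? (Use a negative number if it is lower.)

-9 semitones

D2 at fret 7 → A2 (MIDI 45); G2 at fret 11 → F#3 (MIDI 54).
45 − 54 = -9, so the two pitches are 9 semitones apart.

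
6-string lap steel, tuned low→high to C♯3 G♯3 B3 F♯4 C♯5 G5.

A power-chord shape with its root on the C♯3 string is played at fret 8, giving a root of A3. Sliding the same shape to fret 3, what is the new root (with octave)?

E3

Moving from fret 8 to fret 3 shifts the root by -5 semitones.
A3 down 5 semitones is E3.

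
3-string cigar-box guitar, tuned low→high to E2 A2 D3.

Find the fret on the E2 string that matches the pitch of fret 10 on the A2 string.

Fret 10 on A2 is MIDI 45 + 10 = 55 (G3). On the E2 string (open MIDI 40), that pitch is 55 − 40 = fret 15.

15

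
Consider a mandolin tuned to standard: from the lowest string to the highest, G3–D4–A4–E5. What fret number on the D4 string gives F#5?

16

F#5 is 16 semitones above the open D4 (D–D#–E–F–…–E–F–F#), so it sits at fret 16.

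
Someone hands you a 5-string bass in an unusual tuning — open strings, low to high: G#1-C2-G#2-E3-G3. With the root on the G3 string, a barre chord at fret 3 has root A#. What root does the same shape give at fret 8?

D#

Moving from fret 3 to fret 8 shifts the root by 5 semitones.
A# up 5 semitones is D#.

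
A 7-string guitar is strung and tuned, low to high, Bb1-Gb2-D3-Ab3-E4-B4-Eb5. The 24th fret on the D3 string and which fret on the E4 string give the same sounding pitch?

10

Fret 24 on D3 is MIDI 50 + 24 = 74 (D5). On the E4 string (open MIDI 64), that pitch is 74 − 64 = fret 10.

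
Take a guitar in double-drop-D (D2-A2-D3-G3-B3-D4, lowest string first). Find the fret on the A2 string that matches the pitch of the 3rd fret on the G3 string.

13

Fret 3 on G3 is MIDI 55 + 3 = 58 (A#3). On the A2 string (open MIDI 45), that pitch is 58 − 45 = fret 13.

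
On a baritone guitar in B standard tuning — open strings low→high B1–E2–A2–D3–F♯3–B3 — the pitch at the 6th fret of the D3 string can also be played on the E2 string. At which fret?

16

Fret 6 on D3 is MIDI 50 + 6 = 56 (G♯3). On the E2 string (open MIDI 40), that pitch is 56 − 40 = fret 16.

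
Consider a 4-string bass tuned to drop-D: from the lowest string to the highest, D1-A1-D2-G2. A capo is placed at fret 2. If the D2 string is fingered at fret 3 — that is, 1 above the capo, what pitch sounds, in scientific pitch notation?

F2

The capo raises the open D2 by 2 semitones to E2; fretting 1 more gives D2 + 2 + 1 = D2 + 3 semitones = F2.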